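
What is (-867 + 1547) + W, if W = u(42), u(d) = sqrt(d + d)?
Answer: 680 + 2*sqrt(21) ≈ 689.17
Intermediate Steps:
u(d) = sqrt(2)*sqrt(d) (u(d) = sqrt(2*d) = sqrt(2)*sqrt(d))
W = 2*sqrt(21) (W = sqrt(2)*sqrt(42) = 2*sqrt(21) ≈ 9.1651)
(-867 + 1547) + W = (-867 + 1547) + 2*sqrt(21) = 680 + 2*sqrt(21)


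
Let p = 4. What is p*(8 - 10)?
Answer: -8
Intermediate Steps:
p*(8 - 10) = 4*(8 - 10) = 4*(-2) = -8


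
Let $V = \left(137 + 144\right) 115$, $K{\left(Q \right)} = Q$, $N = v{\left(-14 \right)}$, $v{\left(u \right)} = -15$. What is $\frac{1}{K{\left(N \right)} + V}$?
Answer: $\frac{1}{32300} \approx 3.096 \cdot 10^{-5}$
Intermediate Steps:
$N = -15$
$V = 32315$ ($V = 281 \cdot 115 = 32315$)
$\frac{1}{K{\left(N \right)} + V} = \frac{1}{-15 + 32315} = \frac{1}{32300}$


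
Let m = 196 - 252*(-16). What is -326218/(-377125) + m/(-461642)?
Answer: 74500722728/87048369625 ≈ 0.85585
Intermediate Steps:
m = 4228 (m = 196 + 4032 = 4228)
-326218/(-377125) + m/(-461642) = -326218/(-377125) + 4228/(-461642) = -326218*(-1/377125) + 4228*(-1/461642) = 326218/377125 - 2114/230821 = 74500722728/87048369625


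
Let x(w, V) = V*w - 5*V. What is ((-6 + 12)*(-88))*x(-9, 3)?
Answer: 22176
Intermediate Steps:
x(w, V) = -5*V + V*w
((-6 + 12)*(-88))*x(-9, 3) = ((-6 + 12)*(-88))*(3*(-5 - 9)) = (6*(-88))*(3*(-14)) = -528*(-42) = 22176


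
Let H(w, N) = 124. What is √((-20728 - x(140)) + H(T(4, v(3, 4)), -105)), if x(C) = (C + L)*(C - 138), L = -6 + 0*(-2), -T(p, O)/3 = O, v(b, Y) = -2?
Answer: 2*I*√5218 ≈ 144.47*I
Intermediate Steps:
T(p, O) = -3*O
L = -6 (L = -6 + 0 = -6)
x(C) = (-138 + C)*(-6 + C) (x(C) = (C - 6)*(C - 138) = (-6 + C)*(-138 + C) = (-138 + C)*(-6 + C))
√((-20728 - x(140)) + H(T(4, v(3, 4)), -105)) = √((-20728 - (828 + 140² - 144*140)) + 124) = √((-20728 - (828 + 19600 - 20160)) + 124) = √((-20728 - 1*268) + 124) = √((-20728 - 268) + 124) = √(-20996 + 124) = √(-20872) = 2*I*√5218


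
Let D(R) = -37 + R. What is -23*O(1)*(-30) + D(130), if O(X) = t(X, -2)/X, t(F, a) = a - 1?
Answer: -1977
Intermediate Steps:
t(F, a) = -1 + a
O(X) = -3/X (O(X) = (-1 - 2)/X = -3/X)
-23*O(1)*(-30) + D(130) = -(-69)/1*(-30) + (-37 + 130) = -(-69)*(-30) + 93 = -23*(-3)*(-30) + 93 = 69*(-30) + 93 = -2070 + 93 = -1977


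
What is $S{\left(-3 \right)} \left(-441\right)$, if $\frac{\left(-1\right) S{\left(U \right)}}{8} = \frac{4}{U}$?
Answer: $-4704$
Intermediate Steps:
$S{\left(U \right)} = - \frac{32}{U}$ ($S{\left(U \right)} = - 8 \frac{4}{U} = - \frac{32}{U}$)
$S{\left(-3 \right)} \left(-441\right) = - \frac{32}{-3} \left(-441\right) = \left(-32\right) \left(- \frac{1}{3}\right) \left(-441\right) = \frac{32}{3} \left(-441\right) = -4704$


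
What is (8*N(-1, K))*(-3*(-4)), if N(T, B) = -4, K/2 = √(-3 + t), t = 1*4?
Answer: -384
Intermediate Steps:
t = 4
K = 2 (K = 2*√(-3 + 4) = 2*√1 = 2*1 = 2)
(8*N(-1, K))*(-3*(-4)) = (8*(-4))*(-3*(-4)) = -32*12 = -384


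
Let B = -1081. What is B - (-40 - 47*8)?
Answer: -665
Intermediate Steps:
B - (-40 - 47*8) = -1081 - (-40 - 47*8) = -1081 - (-40 - 376) = -1081 - 1*(-416) = -1081 + 416 = -665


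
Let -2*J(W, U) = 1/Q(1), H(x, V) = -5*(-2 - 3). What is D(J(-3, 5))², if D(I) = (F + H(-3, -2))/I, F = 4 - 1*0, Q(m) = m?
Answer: 3364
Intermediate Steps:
H(x, V) = 25 (H(x, V) = -5*(-5) = 25)
F = 4 (F = 4 + 0 = 4)
J(W, U) = -½ (J(W, U) = -½/1 = -½*1 = -½)
D(I) = 29/I (D(I) = (4 + 25)/I = 29/I)
D(J(-3, 5))² = (29/(-½))² = (29*(-2))² = (-58)² = 3364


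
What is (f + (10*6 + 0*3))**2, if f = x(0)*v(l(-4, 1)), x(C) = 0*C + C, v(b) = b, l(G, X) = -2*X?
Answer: 3600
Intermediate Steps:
x(C) = C (x(C) = 0 + C = C)
f = 0 (f = 0*(-2*1) = 0*(-2) = 0)
(f + (10*6 + 0*3))**2 = (0 + (10*6 + 0*3))**2 = (0 + (60 + 0))**2 = (0 + 60)**2 = 60**2 = 3600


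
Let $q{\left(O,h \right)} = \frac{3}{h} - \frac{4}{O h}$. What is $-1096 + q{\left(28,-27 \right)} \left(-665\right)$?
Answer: $- \frac{27692}{27} \approx -1025.6$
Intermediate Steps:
$q{\left(O,h \right)} = \frac{3}{h} - \frac{4}{O h}$ ($q{\left(O,h \right)} = \frac{3}{h} - 4 \frac{1}{O h} = \frac{3}{h} - \frac{4}{O h}$)
$-1096 + q{\left(28,-27 \right)} \left(-665\right) = -1096 + \frac{-4 + 3 \cdot 28}{28 \left(-27\right)} \left(-665\right) = -1096 + \frac{1}{28} \left(- \frac{1}{27}\right) \left(-4 + 84\right) \left(-665\right) = -1096 + \frac{1}{28} \left(- \frac{1}{27}\right) 80 \left(-665\right) = -1096 - - \frac{1900}{27} = -1096 + \frac{1900}{27} = - \frac{27692}{27}$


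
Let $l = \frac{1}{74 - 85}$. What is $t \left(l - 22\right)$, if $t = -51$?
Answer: $\frac{12393}{11} \approx 1126.6$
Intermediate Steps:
$l = - \frac{1}{11}$ ($l = \frac{1}{-11} = - \frac{1}{11} \approx -0.090909$)
$t \left(l - 22\right) = - 51 \left(- \frac{1}{11} - 22\right) = \left(-51\right) \left(- \frac{243}{11}\right) = \frac{12393}{11}$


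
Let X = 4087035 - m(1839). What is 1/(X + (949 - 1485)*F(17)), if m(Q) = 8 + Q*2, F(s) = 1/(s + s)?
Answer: 17/69416665 ≈ 2.4490e-7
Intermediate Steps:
F(s) = 1/(2*s)
m(Q) = 8 + 2*Q
X = 4083349 (X = 4087035 - (8 + 2*1839) = 4087035 - (8 + 3678) = 4087035 - 1*3686 = 4087035 - 3686 = 4083349)
1/(X + (949 - 1485)*F(17)) = 1/(4083349 + (949 - 1485)*((½)/17)) = 1/(4083349 - 268/17) = 1/(69416665/17) = 17/69416665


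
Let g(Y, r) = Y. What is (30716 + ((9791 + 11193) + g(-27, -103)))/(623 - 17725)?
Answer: -51673/17102 ≈ -3.0215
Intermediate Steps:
(30716 + ((9791 + 11193) + g(-27, -103)))/(623 - 17725) = (30716 + ((9791 + 11193) - 27))/(623 - 17725) = (30716 + (20984 - 27))/(-17102) = (30716 + 20957)*(-1/17102) = 51673*(-1/17102) = -51673/17102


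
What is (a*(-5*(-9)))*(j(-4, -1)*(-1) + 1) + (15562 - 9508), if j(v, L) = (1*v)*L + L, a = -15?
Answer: 7404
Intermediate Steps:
j(v, L) = L + L*v (j(v, L) = v*L + L = L*v + L = L + L*v)
(a*(-5*(-9)))*(j(-4, -1)*(-1) + 1) + (15562 - 9508) = (-(-75)*(-9))*(-(1 - 4)*(-1) + 1) + (15562 - 9508) = (-15*45)*(-1*(-3)*(-1) + 1) + 6054 = -675*(3*(-1) + 1) + 6054 = -675*(-3 + 1) + 6054 = -675*(-2) + 6054 = 1350 + 6054 = 7404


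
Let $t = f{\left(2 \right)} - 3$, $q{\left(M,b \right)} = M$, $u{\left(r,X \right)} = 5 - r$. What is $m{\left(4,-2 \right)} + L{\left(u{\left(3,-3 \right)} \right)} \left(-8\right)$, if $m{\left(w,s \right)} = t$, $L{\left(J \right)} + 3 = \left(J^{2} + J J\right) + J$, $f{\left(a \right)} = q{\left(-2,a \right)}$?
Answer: $-61$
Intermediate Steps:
$f{\left(a \right)} = -2$
$L{\left(J \right)} = -3 + J + 2 J^{2}$ ($L{\left(J \right)} = -3 + \left(\left(J^{2} + J J\right) + J\right) = -3 + \left(\left(J^{2} + J^{2}\right) + J\right) = -3 + \left(2 J^{2} + J\right) = -3 + \left(J + 2 J^{2}\right) = -3 + J + 2 J^{2}$)
$t = -5$ ($t = -2 - 3 = -5$)
$m{\left(w,s \right)} = -5$
$m{\left(4,-2 \right)} + L{\left(u{\left(3,-3 \right)} \right)} \left(-8\right) = -5 + \left(-3 + \left(5 - 3\right) + 2 \left(5 - 3\right)^{2}\right) \left(-8\right) = -5 + \left(-3 + 2 + 2 \cdot 2^{2}\right) \left(-8\right) = -5 + \left(-3 + 2 + 2 \cdot 4\right) \left(-8\right) = -5 + \left(-3 + 2 + 8\right) \left(-8\right) = -5 + 7 \left(-8\right) = -5 - 56 = -61$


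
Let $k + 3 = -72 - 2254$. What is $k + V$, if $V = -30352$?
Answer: $-32681$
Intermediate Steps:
$k = -2329$ ($k = -3 - 2326 = -2329$)
$k + V = -2329 - 30352 = -32681$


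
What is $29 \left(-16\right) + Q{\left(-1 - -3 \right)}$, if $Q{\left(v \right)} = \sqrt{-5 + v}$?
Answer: $-464 + i \sqrt{3} \approx -464.0 + 1.732 i$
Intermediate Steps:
$29 \left(-16\right) + Q{\left(-1 - -3 \right)} = 29 \left(-16\right) + \sqrt{-5 - -2} = -464 + \sqrt{-5 + \left(-1 + 3\right)} = -464 + \sqrt{-5 + 2} = -464 + \sqrt{-3} = -464 + i \sqrt{3}$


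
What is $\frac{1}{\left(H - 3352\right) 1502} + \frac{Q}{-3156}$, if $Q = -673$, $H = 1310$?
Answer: $\frac{258018047}{1209964638} \approx 0.21324$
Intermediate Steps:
$\frac{1}{\left(H - 3352\right) 1502} + \frac{Q}{-3156} = \frac{1}{\left(1310 - 3352\right) 1502} - \frac{673}{-3156} = \frac{1}{-2042} \cdot \frac{1}{1502} - - \frac{673}{3156} = \left(- \frac{1}{2042}\right) \frac{1}{1502} + \frac{673}{3156} = - \frac{1}{3067084} + \frac{673}{3156} = \frac{258018047}{1209964638}$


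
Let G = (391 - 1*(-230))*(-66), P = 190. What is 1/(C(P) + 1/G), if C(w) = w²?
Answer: 40986/1479594599 ≈ 2.7701e-5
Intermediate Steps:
G = -40986 (G = (391 + 230)*(-66) = 621*(-66) = -40986)
1/(C(P) + 1/G) = 1/(190² + 1/(-40986)) = 1/(36100 - 1/40986) = 1/(1479594599/40986) = 40986/1479594599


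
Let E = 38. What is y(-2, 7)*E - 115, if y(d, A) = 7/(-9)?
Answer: -1301/9 ≈ -144.56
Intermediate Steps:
y(d, A) = -7/9 (y(d, A) = 7*(-1/9) = -7/9)
y(-2, 7)*E - 115 = -7/9*38 - 115 = -266/9 - 115 = -1301/9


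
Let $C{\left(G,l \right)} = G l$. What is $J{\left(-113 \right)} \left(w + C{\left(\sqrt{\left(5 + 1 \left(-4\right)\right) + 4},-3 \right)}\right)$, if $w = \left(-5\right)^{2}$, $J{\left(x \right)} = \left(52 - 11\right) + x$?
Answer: $-1800 + 216 \sqrt{5} \approx -1317.0$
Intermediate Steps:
$J{\left(x \right)} = 41 + x$
$w = 25$
$J{\left(-113 \right)} \left(w + C{\left(\sqrt{\left(5 + 1 \left(-4\right)\right) + 4},-3 \right)}\right) = \left(41 - 113\right) \left(25 + \sqrt{\left(5 + 1 \left(-4\right)\right) + 4} \left(-3\right)\right) = - 72 \left(25 + \sqrt{\left(5 - 4\right) + 4} \left(-3\right)\right) = - 72 \left(25 + \sqrt{1 + 4} \left(-3\right)\right) = - 72 \left(25 + \sqrt{5} \left(-3\right)\right) = - 72 \left(25 - 3 \sqrt{5}\right) = -1800 + 216 \sqrt{5}$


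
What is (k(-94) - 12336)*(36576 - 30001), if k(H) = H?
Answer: -81727250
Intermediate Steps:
(k(-94) - 12336)*(36576 - 30001) = (-94 - 12336)*(36576 - 30001) = -12430*6575 = -81727250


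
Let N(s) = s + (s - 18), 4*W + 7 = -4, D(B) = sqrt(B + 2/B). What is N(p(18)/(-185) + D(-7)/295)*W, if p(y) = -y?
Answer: 18117/370 - 11*I*sqrt(357)/4130 ≈ 48.965 - 0.050324*I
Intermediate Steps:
W = -11/4 (W = -7/4 + (1/4)*(-4) = -7/4 - 1 = -11/4 ≈ -2.7500)
N(s) = -18 + 2*s (N(s) = s + (-18 + s) = -18 + 2*s)
N(p(18)/(-185) + D(-7)/295)*W = (-18 + 2*(-1*18/(-185) + sqrt(-7 + 2/(-7))/295))*(-11/4) = (-18 + 2*(-18*(-1/185) + sqrt(-7 + 2*(-1/7))*(1/295)))*(-11/4) = (-18 + 2*(18/185 + sqrt(-7 - 2/7)*(1/295)))*(-11/4) = (-18 + 2*(18/185 + sqrt(-51/7)*(1/295)))*(-11/4) = (-18 + 2*(18/185 + (I*sqrt(357)/7)*(1/295)))*(-11/4) = (-18 + 2*(18/185 + I*sqrt(357)/2065))*(-11/4) = (-18 + (36/185 + 2*I*sqrt(357)/2065))*(-11/4) = (-3294/185 + 2*I*sqrt(357)/2065)*(-11/4) = 18117/370 - 11*I*sqrt(357)/4130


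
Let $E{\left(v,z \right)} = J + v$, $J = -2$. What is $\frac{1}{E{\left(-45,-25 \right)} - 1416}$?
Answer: $- \frac{1}{1463} \approx -0.00068353$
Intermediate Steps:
$E{\left(v,z \right)} = -2 + v$
$\frac{1}{E{\left(-45,-25 \right)} - 1416} = \frac{1}{\left(-2 - 45\right) - 1416} = \frac{1}{-47 - 1416} = \frac{1}{-1463} = - \frac{1}{1463}$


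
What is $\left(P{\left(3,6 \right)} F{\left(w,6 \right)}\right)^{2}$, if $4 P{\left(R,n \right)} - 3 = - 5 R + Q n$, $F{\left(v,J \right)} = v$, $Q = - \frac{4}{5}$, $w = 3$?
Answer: $\frac{3969}{25} \approx 158.76$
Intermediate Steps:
$Q = - \frac{4}{5}$ ($Q = \left(-4\right) \frac{1}{5} = - \frac{4}{5} \approx -0.8$)
$P{\left(R,n \right)} = \frac{3}{4} - \frac{5 R}{4} - \frac{n}{5}$ ($P{\left(R,n \right)} = \frac{3}{4} + \frac{- 5 R - \frac{4 n}{5}}{4} = \frac{3}{4} - \left(\frac{n}{5} + \frac{5 R}{4}\right) = \frac{3}{4} - \frac{5 R}{4} - \frac{n}{5}$)
$\left(P{\left(3,6 \right)} F{\left(w,6 \right)}\right)^{2} = \left(\left(\frac{3}{4} - \frac{15}{4} - \frac{6}{5}\right) 3\right)^{2} = \left(\left(- \frac{21}{5}\right) 3\right)^{2} = \left(- \frac{63}{5}\right)^{2} = \frac{3969}{25}$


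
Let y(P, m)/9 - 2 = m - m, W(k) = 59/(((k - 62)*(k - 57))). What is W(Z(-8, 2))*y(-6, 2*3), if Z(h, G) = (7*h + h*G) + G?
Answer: 177/2794 ≈ 0.063350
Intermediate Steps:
Z(h, G) = G + 7*h + G*h (Z(h, G) = (7*h + G*h) + G = G + 7*h + G*h)
W(k) = 59/((-62 + k)*(-57 + k)) (W(k) = 59/(((-62 + k)*(-57 + k))) = 59*(1/((-62 + k)*(-57 + k))) = 59/((-62 + k)*(-57 + k)))
y(P, m) = 18 (y(P, m) = 18 + 9*(m - m) = 18 + 9*0 = 18 + 0 = 18)
W(Z(-8, 2))*y(-6, 2*3) = (59/(3534 + (2 + 7*(-8) + 2*(-8))**2 - 119*(2 + 7*(-8) + 2*(-8))))*18 = (59/(3534 + (2 - 56 - 16)**2 - 119*(2 - 56 - 16)))*18 = (59/(3534 + (-70)**2 - 119*(-70)))*18 = (59/(3534 + 4900 + 8330))*18 = (59/16764)*18 = 177/2794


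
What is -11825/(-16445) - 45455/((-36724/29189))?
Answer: 396716908165/10980476 ≈ 36129.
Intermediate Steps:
-11825/(-16445) - 45455/((-36724/29189)) = -11825*(-1/16445) - 45455/((-36724*1/29189)) = 215/299 - 45455/(-36724/29189) = 215/299 - 45455*(-29189/36724) = 215/299 + 1326785995/36724 = 396716908165/10980476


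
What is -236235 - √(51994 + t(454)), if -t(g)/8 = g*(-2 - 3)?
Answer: -236235 - √70154 ≈ -2.3650e+5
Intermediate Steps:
t(g) = 40*g (t(g) = -8*g*(-2 - 3) = -8*g*(-5) = -(-40)*g = 40*g)
-236235 - √(51994 + t(454)) = -236235 - √(51994 + 40*454) = -236235 - √(51994 + 18160) = -236235 - √70154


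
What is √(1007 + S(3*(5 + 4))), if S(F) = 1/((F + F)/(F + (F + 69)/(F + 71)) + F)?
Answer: 2*√4889567969/4407 ≈ 31.734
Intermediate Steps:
S(F) = 1/(F + 2*F/(F + (69 + F)/(71 + F))) (S(F) = 1/((2*F)/(F + (69 + F)/(71 + F)) + F) = 1/(2*F/(F + (69 + F)/(71 + F)) + F) = 1/(F + 2*F/(F + (69 + F)/(71 + F))))
√(1007 + S(3*(5 + 4))) = √(1007 + (69 + (3*(5 + 4))² + 72*(3*(5 + 4)))/(((3*(5 + 4)))*(211 + (3*(5 + 4))² + 74*(3*(5 + 4))))) = √(1007 + (69 + (3*9)² + 72*(3*9))/(((3*9))*(211 + (3*9)² + 74*(3*9)))) = √(1007 + (69 + 27² + 72*27)/(27*(211 + 27² + 74*27))) = √(1007 + (69 + 729 + 1944)/(27*(211 + 729 + 1998))) = √(1007 + (1/27)*2742/2938) = √(1007 + (1/27)*(1/2938)*2742) = √(1007 + 457/13221) = √(13314004/13221) = 2*√4889567969/4407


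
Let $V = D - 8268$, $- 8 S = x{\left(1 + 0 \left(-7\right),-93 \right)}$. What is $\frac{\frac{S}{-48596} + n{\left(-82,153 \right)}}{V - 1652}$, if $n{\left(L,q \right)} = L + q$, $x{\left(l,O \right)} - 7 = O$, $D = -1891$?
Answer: $- \frac{4600407}{765289808} \approx -0.0060113$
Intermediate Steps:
$x{\left(l,O \right)} = 7 + O$
$S = \frac{43}{4}$ ($S = - \frac{7 - 93}{8} = \left(- \frac{1}{8}\right) \left(-86\right) = \frac{43}{4} \approx 10.75$)
$V = -10159$ ($V = -1891 - 8268 = -10159$)
$\frac{\frac{S}{-48596} + n{\left(-82,153 \right)}}{V - 1652} = \frac{\frac{43}{4 \left(-48596\right)} + \left(-82 + 153\right)}{-10159 - 1652} = \frac{\frac{43}{4} \left(- \frac{1}{48596}\right) + 71}{-11811} = \left(- \frac{43}{194384} + 71\right) \left(- \frac{1}{11811}\right) = \frac{13801221}{194384} \left(- \frac{1}{11811}\right) = - \frac{4600407}{765289808}$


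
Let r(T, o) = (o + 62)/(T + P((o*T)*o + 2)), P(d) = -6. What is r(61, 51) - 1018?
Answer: -55877/55 ≈ -1015.9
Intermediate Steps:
r(T, o) = (62 + o)/(-6 + T) (r(T, o) = (o + 62)/(T - 6) = (62 + o)/(-6 + T))
r(61, 51) - 1018 = (62 + 51)/(-6 + 61) - 1018 = 113/55 - 1018 = -55877/55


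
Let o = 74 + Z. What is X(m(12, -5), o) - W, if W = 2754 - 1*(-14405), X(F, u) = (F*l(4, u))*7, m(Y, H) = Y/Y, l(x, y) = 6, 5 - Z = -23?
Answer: -17117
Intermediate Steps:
Z = 28 (Z = 5 - 1*(-23) = 5 + 23 = 28)
m(Y, H) = 1
o = 102 (o = 74 + 28 = 102)
X(F, u) = 42*F (X(F, u) = (F*6)*7 = (6*F)*7 = 42*F)
W = 17159 (W = 2754 + 14405 = 17159)
X(m(12, -5), o) - W = 42*1 - 1*17159 = 42 - 17159 = -17117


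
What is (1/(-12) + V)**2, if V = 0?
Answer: 1/144 ≈ 0.0069444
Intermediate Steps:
(1/(-12) + V)**2 = (1/(-12) + 0)**2 = (-1/12 + 0)**2 = (-1/12)**2 = 1/144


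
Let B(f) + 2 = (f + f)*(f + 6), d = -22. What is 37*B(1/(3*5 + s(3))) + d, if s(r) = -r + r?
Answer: -14866/225 ≈ -66.071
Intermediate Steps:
s(r) = 0
B(f) = -2 + 2*f*(6 + f) (B(f) = -2 + (f + f)*(f + 6) = -2 + (2*f)*(6 + f) = -2 + 2*f*(6 + f))
37*B(1/(3*5 + s(3))) + d = 37*(-2 + 2*(1/(3*5 + 0))² + 12/(3*5 + 0)) - 22 = 37*(-2 + 2*(1/(15 + 0))² + 12/(15 + 0)) - 22 = 37*(-2 + 2*(1/15)² + 12/15) - 22 = 37*(-2 + 2*(1/15)² + 12*(1/15)) - 22 = 37*(-2 + 2*(1/225) + ⅘) - 22 = 37*(-2 + 2/225 + ⅘) - 22 = 37*(-268/225) - 22 = -9916/225 - 22 = -14866/225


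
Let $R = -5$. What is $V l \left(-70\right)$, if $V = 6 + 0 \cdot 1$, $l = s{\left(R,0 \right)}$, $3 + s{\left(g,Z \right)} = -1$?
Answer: $1680$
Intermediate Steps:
$s{\left(g,Z \right)} = -4$ ($s{\left(g,Z \right)} = -3 - 1 = -4$)
$l = -4$
$V = 6$ ($V = 6 + 0 = 6$)
$V l \left(-70\right) = 6 \left(-4\right) \left(-70\right) = \left(-24\right) \left(-70\right) = 1680$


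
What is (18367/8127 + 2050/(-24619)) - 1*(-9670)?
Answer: 276456529219/28582659 ≈ 9672.2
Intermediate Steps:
(18367/8127 + 2050/(-24619)) - 1*(-9670) = (18367*(1/8127) + 2050*(-1/24619)) + 9670 = (18367/8127 - 2050/24619) + 9670 = 62216689/28582659 + 9670 = 276456529219/28582659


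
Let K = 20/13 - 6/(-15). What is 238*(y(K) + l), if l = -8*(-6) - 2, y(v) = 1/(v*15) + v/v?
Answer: 302243/27 ≈ 11194.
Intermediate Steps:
K = 126/65 (K = 20*(1/13) - 6*(-1/15) = 20/13 + ⅖ = 126/65 ≈ 1.9385)
y(v) = 1 + 1/(15*v) (y(v) = (1/15)/v + 1 = 1/(15*v) + 1 = 1 + 1/(15*v))
l = 46 (l = 48 - 2 = 46)
238*(y(K) + l) = 238*((1/15 + 126/65)/(126/65) + 46) = 238*((65/126)*(391/195) + 46) = 238*(391/378 + 46) = 238*(17779/378) = 302243/27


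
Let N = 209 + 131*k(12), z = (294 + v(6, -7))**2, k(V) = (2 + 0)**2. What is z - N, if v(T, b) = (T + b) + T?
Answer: 88668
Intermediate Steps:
k(V) = 4 (k(V) = 2**2 = 4)
v(T, b) = b + 2*T
z = 89401 (z = (294 + (-7 + 2*6))**2 = (294 + (-7 + 12))**2 = (294 + 5)**2 = 299**2 = 89401)
N = 733 (N = 209 + 131*4 = 209 + 524 = 733)
z - N = 89401 - 1*733 = 89401 - 733 = 88668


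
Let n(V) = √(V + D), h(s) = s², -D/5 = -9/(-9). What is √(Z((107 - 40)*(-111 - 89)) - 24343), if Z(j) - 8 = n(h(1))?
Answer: √(-24335 + 2*I) ≈ 0.0064 + 156.0*I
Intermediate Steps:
D = -5 (D = -(-45)/(-9) = -(-45)*(-1)/9 = -5*1 = -5)
n(V) = √(-5 + V) (n(V) = √(V - 5) = √(-5 + V))
Z(j) = 8 + 2*I (Z(j) = 8 + √(-5 + 1²) = 8 + √(-5 + 1) = 8 + √(-4) = 8 + 2*I)
√(Z((107 - 40)*(-111 - 89)) - 24343) = √((8 + 2*I) - 24343) = √(-24335 + 2*I)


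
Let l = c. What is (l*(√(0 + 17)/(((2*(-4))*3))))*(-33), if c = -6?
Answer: -33*√17/4 ≈ -34.016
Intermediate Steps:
l = -6
(l*(√(0 + 17)/(((2*(-4))*3))))*(-33) = -6*√(0 + 17)/((2*(-4))*3)*(-33) = -6*√17/((-8*3))*(-33) = -6*√17/(-24)*(-33) = -6*√17*(-1)/24*(-33) = -(-1)*√17/4*(-33) = (√17/4)*(-33) = -33*√17/4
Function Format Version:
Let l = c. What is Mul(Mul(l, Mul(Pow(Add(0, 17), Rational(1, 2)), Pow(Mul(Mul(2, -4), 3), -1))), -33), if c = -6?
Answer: Mul(Rational(-33, 4), Pow(17, Rational(1, 2))) ≈ -34.016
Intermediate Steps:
l = -6
Mul(Mul(l, Mul(Pow(Add(0, 17), Rational(1, 2)), Pow(Mul(Mul(2, -4), 3), -1))), -33) = Mul(Mul(-6, Mul(Pow(Add(0, 17), Rational(1, 2)), Pow(Mul(Mul(2, -4), 3), -1))), -33) = Mul(Mul(-6, Mul(Pow(17, Rational(1, 2)), Pow(Mul(-8, 3), -1))), -33) = Mul(Mul(-6, Mul(Pow(17, Rational(1, 2)), Pow(-24, -1))), -33) = Mul(Mul(-6, Mul(Pow(17, Rational(1, 2)), Rational(-1, 24))), -33) = Mul(Mul(-6, Mul(Rational(-1, 24), Pow(17, Rational(1, 2)))), -33) = Mul(Mul(Rational(1, 4), Pow(17, Rational(1, 2))), -33) = Mul(Rational(-33, 4), Pow(17, Rational(1, 2)))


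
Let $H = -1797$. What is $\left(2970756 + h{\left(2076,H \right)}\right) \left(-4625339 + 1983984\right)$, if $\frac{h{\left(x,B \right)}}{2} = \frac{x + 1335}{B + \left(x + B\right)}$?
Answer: $- \frac{1985242764017505}{253} \approx -7.8468 \cdot 10^{12}$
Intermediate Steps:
$h{\left(x,B \right)} = \frac{2 \left(1335 + x\right)}{x + 2 B}$ ($h{\left(x,B \right)} = 2 \frac{x + 1335}{B + \left(x + B\right)} = 2 \frac{1335 + x}{B + \left(B + x\right)} = 2 \frac{1335 + x}{x + 2 B} = \frac{2 \left(1335 + x\right)}{x + 2 B}$)
$\left(2970756 + h{\left(2076,H \right)}\right) \left(-4625339 + 1983984\right) = \left(2970756 + \frac{2 \left(1335 + 2076\right)}{2076 + 2 \left(-1797\right)}\right) \left(-4625339 + 1983984\right) = \left(2970756 + 2 \frac{1}{2076 - 3594} \cdot 3411\right) \left(-2641355\right) = \left(2970756 + 2 \frac{1}{-1518} \cdot 3411\right) \left(-2641355\right) = \left(2970756 + 2 \left(- \frac{1}{1518}\right) 3411\right) \left(-2641355\right) = \left(2970756 - \frac{1137}{253}\right) \left(-2641355\right) = \frac{751600131}{253} \left(-2641355\right) = - \frac{1985242764017505}{253}$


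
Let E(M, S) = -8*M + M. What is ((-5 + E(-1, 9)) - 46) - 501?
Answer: -545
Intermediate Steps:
E(M, S) = -7*M
((-5 + E(-1, 9)) - 46) - 501 = ((-5 - 7*(-1)) - 46) - 501 = ((-5 + 7) - 46) - 501 = (2 - 46) - 501 = -44 - 501 = -545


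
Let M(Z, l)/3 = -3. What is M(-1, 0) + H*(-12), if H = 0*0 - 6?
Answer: 63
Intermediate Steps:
M(Z, l) = -9 (M(Z, l) = 3*(-3) = -9)
H = -6 (H = 0 - 6 = -6)
M(-1, 0) + H*(-12) = -9 - 6*(-12) = -9 + 72 = 63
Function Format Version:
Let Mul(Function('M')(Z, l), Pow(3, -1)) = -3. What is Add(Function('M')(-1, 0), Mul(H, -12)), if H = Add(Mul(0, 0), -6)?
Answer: 63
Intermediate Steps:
Function('M')(Z, l) = -9 (Function('M')(Z, l) = Mul(3, -3) = -9)
H = -6 (H = Add(0, -6) = -6)
Add(Function('M')(-1, 0), Mul(H, -12)) = Add(-9, Mul(-6, -12)) = Add(-9, 72) = 63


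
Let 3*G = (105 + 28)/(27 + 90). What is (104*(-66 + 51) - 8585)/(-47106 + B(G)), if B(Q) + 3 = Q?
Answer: 3560895/16535126 ≈ 0.21535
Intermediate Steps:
G = 133/351 (G = ((105 + 28)/(27 + 90))/3 = (133/117)/3 = (133*(1/117))/3 = (1/3)*(133/117) = 133/351 ≈ 0.37892)
B(Q) = -3 + Q
(104*(-66 + 51) - 8585)/(-47106 + B(G)) = (104*(-66 + 51) - 8585)/(-47106 + (-3 + 133/351)) = (104*(-15) - 8585)/(-47106 - 920/351) = (-1560 - 8585)/(-16535126/351) = -10145*(-351/16535126) = 3560895/16535126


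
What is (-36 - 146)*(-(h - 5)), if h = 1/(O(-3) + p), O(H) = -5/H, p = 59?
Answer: -907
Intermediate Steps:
h = 3/182 (h = 1/(-5/(-3) + 59) = 1/(-5*(-⅓) + 59) = 1/(5/3 + 59) = 1/(182/3) = 3/182 ≈ 0.016484)
(-36 - 146)*(-(h - 5)) = (-36 - 146)*(-(3/182 - 5)) = -(-182)*(-907)/182 = -182*907/182 = -907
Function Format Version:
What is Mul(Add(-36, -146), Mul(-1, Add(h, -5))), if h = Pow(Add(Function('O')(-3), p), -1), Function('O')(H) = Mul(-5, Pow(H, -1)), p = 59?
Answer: -907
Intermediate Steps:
h = Rational(3, 182) (h = Pow(Add(Mul(-5, Pow(-3, -1)), 59), -1) = Pow(Add(Mul(-5, Rational(-1, 3)), 59), -1) = Pow(Add(Rational(5, 3), 59), -1) = Pow(Rational(182, 3), -1) = Rational(3, 182) ≈ 0.016484)
Mul(Add(-36, -146), Mul(-1, Add(h, -5))) = Mul(Add(-36, -146), Mul(-1, Add(Rational(3, 182), -5))) = Mul(-182, Mul(-1, Rational(-907, 182))) = Mul(-182, Rational(907, 182)) = -907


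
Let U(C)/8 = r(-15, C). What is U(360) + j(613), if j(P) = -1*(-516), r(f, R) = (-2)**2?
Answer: 548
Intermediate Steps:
r(f, R) = 4
U(C) = 32 (U(C) = 8*4 = 32)
j(P) = 516
U(360) + j(613) = 32 + 516 = 548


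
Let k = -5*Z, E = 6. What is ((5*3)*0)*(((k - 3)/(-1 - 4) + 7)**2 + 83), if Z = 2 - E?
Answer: 0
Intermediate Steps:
Z = -4 (Z = 2 - 1*6 = 2 - 6 = -4)
k = 20 (k = -5*(-4) = 20)
((5*3)*0)*(((k - 3)/(-1 - 4) + 7)**2 + 83) = ((5*3)*0)*(((20 - 3)/(-1 - 4) + 7)**2 + 83) = (15*0)*((17/(-5) + 7)**2 + 83) = 0*((17*(-1/5) + 7)**2 + 83) = 0*((-17/5 + 7)**2 + 83) = 0*((18/5)**2 + 83) = 0*(324/25 + 83) = 0*(2399/25) = 0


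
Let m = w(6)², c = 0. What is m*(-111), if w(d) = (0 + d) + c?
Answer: -3996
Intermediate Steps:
w(d) = d (w(d) = (0 + d) + 0 = d + 0 = d)
m = 36 (m = 6² = 36)
m*(-111) = 36*(-111) = -3996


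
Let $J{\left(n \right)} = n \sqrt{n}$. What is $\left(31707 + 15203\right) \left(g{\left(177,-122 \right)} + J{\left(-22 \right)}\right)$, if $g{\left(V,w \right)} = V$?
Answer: $8303070 - 1032020 i \sqrt{22} \approx 8.3031 \cdot 10^{6} - 4.8406 \cdot 10^{6} i$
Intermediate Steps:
$J{\left(n \right)} = n^{\frac{3}{2}}$
$\left(31707 + 15203\right) \left(g{\left(177,-122 \right)} + J{\left(-22 \right)}\right) = \left(31707 + 15203\right) \left(177 + \left(-22\right)^{\frac{3}{2}}\right) = 46910 \left(177 - 22 i \sqrt{22}\right) = 8303070 - 1032020 i \sqrt{22}$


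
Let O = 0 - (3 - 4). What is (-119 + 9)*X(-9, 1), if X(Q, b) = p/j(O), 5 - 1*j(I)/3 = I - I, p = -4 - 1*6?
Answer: 220/3 ≈ 73.333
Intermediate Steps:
O = 1 (O = 0 - 1*(-1) = 0 + 1 = 1)
p = -10 (p = -4 - 6 = -10)
j(I) = 15 (j(I) = 15 - 3*(I - I) = 15 - 3*0 = 15 + 0 = 15)
X(Q, b) = -⅔ (X(Q, b) = -10/15 = -10*1/15 = -⅔)
(-119 + 9)*X(-9, 1) = (-119 + 9)*(-⅔) = -110*(-⅔) = 220/3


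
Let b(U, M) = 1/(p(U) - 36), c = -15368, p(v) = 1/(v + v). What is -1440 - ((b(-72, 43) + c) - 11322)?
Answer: 130921394/5185 ≈ 25250.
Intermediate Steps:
p(v) = 1/(2*v)
b(U, M) = 1/(-36 + 1/(2*U)) (b(U, M) = 1/(1/(2*U) - 36) = 1/(-36 + 1/(2*U)))
-1440 - ((b(-72, 43) + c) - 11322) = -1440 - ((-2*(-72)/(-1 + 72*(-72)) - 15368) - 11322) = -1440 - ((-2*(-72)/(-1 - 5184) - 15368) - 11322) = -1440 - ((-2*(-72)/(-5185) - 15368) - 11322) = -1440 - ((-2*(-72)*(-1/5185) - 15368) - 11322) = -1440 - ((-144/5185 - 15368) - 11322) = -1440 - (-79683224/5185 - 11322) = -1440 - 1*(-138387794/5185) = -1440 + 138387794/5185 = 130921394/5185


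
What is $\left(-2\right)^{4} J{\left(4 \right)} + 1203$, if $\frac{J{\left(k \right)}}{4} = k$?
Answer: $1459$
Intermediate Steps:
$J{\left(k \right)} = 4 k$
$\left(-2\right)^{4} J{\left(4 \right)} + 1203 = \left(-2\right)^{4} \cdot 4 \cdot 4 + 1203 = 16 \cdot 16 + 1203 = 256 + 1203 = 1459$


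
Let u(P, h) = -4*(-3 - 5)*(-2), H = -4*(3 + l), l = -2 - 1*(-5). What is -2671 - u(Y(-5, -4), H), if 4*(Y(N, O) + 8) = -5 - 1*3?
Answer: -2607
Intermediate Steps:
l = 3 (l = -2 + 5 = 3)
Y(N, O) = -10 (Y(N, O) = -8 + (-5 - 1*3)/4 = -8 + (-5 - 3)/4 = -8 + (¼)*(-8) = -8 - 2 = -10)
H = -24 (H = -4*(3 + 3) = -4*6 = -24)
u(P, h) = -64 (u(P, h) = -4*(-8)*(-2) = 32*(-2) = -64)
-2671 - u(Y(-5, -4), H) = -2671 - 1*(-64) = -2671 + 64 = -2607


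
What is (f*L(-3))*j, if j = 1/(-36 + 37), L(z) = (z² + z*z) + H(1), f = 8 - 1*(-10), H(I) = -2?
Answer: 288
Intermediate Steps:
f = 18 (f = 8 + 10 = 18)
L(z) = -2 + 2*z² (L(z) = (z² + z*z) - 2 = (z² + z²) - 2 = 2*z² - 2 = -2 + 2*z²)
j = 1 (j = 1/1 = 1)
(f*L(-3))*j = (18*(-2 + 2*(-3)²))*1 = (18*(-2 + 2*9))*1 = (18*(-2 + 18))*1 = (18*16)*1 = 288*1 = 288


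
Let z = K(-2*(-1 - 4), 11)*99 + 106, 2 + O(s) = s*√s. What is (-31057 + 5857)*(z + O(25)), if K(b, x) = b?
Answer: -30718800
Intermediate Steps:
O(s) = -2 + s^(3/2) (O(s) = -2 + s*√s = -2 + s^(3/2))
z = 1096 (z = -2*(-1 - 4)*99 + 106 = -2*(-5)*99 + 106 = 10*99 + 106 = 990 + 106 = 1096)
(-31057 + 5857)*(z + O(25)) = (-31057 + 5857)*(1096 + (-2 + 25^(3/2))) = -25200*(1096 + (-2 + 125)) = -25200*(1096 + 123) = -25200*1219 = -30718800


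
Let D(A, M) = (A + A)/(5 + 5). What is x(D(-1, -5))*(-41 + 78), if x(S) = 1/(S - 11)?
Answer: -185/56 ≈ -3.3036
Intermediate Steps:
D(A, M) = A/5 (D(A, M) = (2*A)/10 = (2*A)*(1/10) = A/5)
x(S) = 1/(-11 + S)
x(D(-1, -5))*(-41 + 78) = (-41 + 78)/(-11 + (1/5)*(-1)) = 37/(-11 - 1/5) = 37/(-56/5) = -5/56*37 = -185/56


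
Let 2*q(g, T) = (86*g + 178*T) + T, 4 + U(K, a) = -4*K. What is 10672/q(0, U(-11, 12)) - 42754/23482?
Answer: 12192573/10508195 ≈ 1.1603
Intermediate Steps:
U(K, a) = -4 - 4*K
q(g, T) = 43*g + 179*T/2 (q(g, T) = ((86*g + 178*T) + T)/2 = (86*g + 179*T)/2 = 43*g + 179*T/2)
10672/q(0, U(-11, 12)) - 42754/23482 = 10672/(43*0 + 179*(-4 - 4*(-11))/2) - 42754/23482 = 10672/(0 + 179*(-4 + 44)/2) - 42754*1/23482 = 10672/(0 + (179/2)*40) - 21377/11741 = 10672/(0 + 3580) - 21377/11741 = 10672/3580 - 21377/11741 = 10672*(1/3580) - 21377/11741 = 2668/895 - 21377/11741 = 12192573/10508195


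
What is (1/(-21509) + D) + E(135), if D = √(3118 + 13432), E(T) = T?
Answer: 2903714/21509 + 5*√662 ≈ 263.65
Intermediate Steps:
D = 5*√662 (D = √16550 = 5*√662 ≈ 128.65)
(1/(-21509) + D) + E(135) = (1/(-21509) + 5*√662) + 135 = (-1/21509 + 5*√662) + 135 = 2903714/21509 + 5*√662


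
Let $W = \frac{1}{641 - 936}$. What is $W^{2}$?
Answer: $\frac{1}{87025} \approx 1.1491 \cdot 10^{-5}$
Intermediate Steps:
$W = - \frac{1}{295}$ ($W = \frac{1}{-295} = - \frac{1}{295} \approx -0.0033898$)
$W^{2} = \left(- \frac{1}{295}\right)^{2} = \frac{1}{87025}$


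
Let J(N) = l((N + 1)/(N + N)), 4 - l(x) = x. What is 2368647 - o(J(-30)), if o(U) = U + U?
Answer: 71059199/30 ≈ 2.3686e+6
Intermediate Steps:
l(x) = 4 - x
J(N) = 4 - (1 + N)/(2*N) (J(N) = 4 - (N + 1)/(N + N) = 4 - (1 + N)/(2*N))
o(U) = 2*U
2368647 - o(J(-30)) = 2368647 - 2*(1/2)*(-1 + 7*(-30))/(-30) = 2368647 - 2*(1/2)*(-1/30)*(-1 - 210) = 2368647 - 2*(1/2)*(-1/30)*(-211) = 2368647 - 2*211/60 = 2368647 - 1*211/30 = 2368647 - 211/30 = 71059199/30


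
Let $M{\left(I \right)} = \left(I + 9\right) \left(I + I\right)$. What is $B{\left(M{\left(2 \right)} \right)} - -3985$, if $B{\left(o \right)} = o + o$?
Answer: $4073$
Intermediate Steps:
$M{\left(I \right)} = 2 I \left(9 + I\right)$ ($M{\left(I \right)} = \left(9 + I\right) 2 I = 2 I \left(9 + I\right)$)
$B{\left(o \right)} = 2 o$
$B{\left(M{\left(2 \right)} \right)} - -3985 = 2 \cdot 2 \cdot 2 \left(9 + 2\right) - -3985 = 2 \cdot 2 \cdot 2 \cdot 11 + 3985 = 2 \cdot 44 + 3985 = 88 + 3985 = 4073$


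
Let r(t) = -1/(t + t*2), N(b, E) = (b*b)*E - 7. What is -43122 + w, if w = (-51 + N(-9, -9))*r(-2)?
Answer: -259519/6 ≈ -43253.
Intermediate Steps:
N(b, E) = -7 + E*b² (N(b, E) = b²*E - 7 = E*b² - 7 = -7 + E*b²)
r(t) = -1/(3*t) (r(t) = -1/(t + 2*t) = -1/(3*t))
w = -787/6 (w = (-51 + (-7 - 9*(-9)²))*(-⅓/(-2)) = (-51 + (-7 - 9*81))*(-⅓*(-½)) = (-51 + (-7 - 729))*(⅙) = (-51 - 736)*(⅙) = -787*⅙ = -787/6 ≈ -131.17)
-43122 + w = -43122 - 787/6 = -259519/6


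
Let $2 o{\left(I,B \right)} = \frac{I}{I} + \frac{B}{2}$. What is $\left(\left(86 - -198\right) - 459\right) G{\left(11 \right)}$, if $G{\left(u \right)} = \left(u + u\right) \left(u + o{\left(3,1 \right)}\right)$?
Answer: $- \frac{90475}{2} \approx -45238.0$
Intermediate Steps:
$o{\left(I,B \right)} = \frac{1}{2} + \frac{B}{4}$ ($o{\left(I,B \right)} = \frac{\frac{I}{I} + \frac{B}{2}}{2} = \frac{1 + B \frac{1}{2}}{2} = \frac{1 + \frac{B}{2}}{2} = \frac{1}{2} + \frac{B}{4}$)
$G{\left(u \right)} = 2 u \left(\frac{3}{4} + u\right)$ ($G{\left(u \right)} = \left(u + u\right) \left(u + \left(\frac{1}{2} + \frac{1}{4} \cdot 1\right)\right) = 2 u \left(u + \left(\frac{1}{2} + \frac{1}{4}\right)\right) = 2 u \left(u + \frac{3}{4}\right) = 2 u \left(\frac{3}{4} + u\right)$)
$\left(\left(86 - -198\right) - 459\right) G{\left(11 \right)} = \left(\left(86 - -198\right) - 459\right) \frac{1}{2} \cdot 11 \left(3 + 4 \cdot 11\right) = \left(\left(86 + 198\right) - 459\right) \frac{1}{2} \cdot 11 \left(3 + 44\right) = \left(284 - 459\right) \frac{1}{2} \cdot 11 \cdot 47 = \left(-175\right) \frac{517}{2} = - \frac{90475}{2}$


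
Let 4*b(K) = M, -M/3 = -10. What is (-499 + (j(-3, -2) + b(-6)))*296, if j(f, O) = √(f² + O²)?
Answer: -145484 + 296*√13 ≈ -1.4442e+5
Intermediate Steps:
M = 30 (M = -3*(-10) = 30)
b(K) = 15/2 (b(K) = (¼)*30 = 15/2)
j(f, O) = √(O² + f²)
(-499 + (j(-3, -2) + b(-6)))*296 = (-499 + (√((-2)² + (-3)²) + 15/2))*296 = (-499 + (√(4 + 9) + 15/2))*296 = (-499 + (√13 + 15/2))*296 = (-499 + (15/2 + √13))*296 = (-983/2 + √13)*296 = -145484 + 296*√13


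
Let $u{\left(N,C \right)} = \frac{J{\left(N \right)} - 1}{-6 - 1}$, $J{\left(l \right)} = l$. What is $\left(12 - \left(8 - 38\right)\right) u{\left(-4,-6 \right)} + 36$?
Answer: $66$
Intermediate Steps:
$u{\left(N,C \right)} = \frac{1}{7} - \frac{N}{7}$ ($u{\left(N,C \right)} = \frac{N - 1}{-6 - 1} = \frac{-1 + N}{-7} = \left(-1 + N\right) \left(- \frac{1}{7}\right) = \frac{1}{7} - \frac{N}{7}$)
$\left(12 - \left(8 - 38\right)\right) u{\left(-4,-6 \right)} + 36 = \left(12 - \left(8 - 38\right)\right) \left(\frac{1}{7} - - \frac{4}{7}\right) + 36 = \left(12 - -30\right) \left(\frac{1}{7} + \frac{4}{7}\right) + 36 = \left(12 + 30\right) \frac{5}{7} + 36 = 42 \cdot \frac{5}{7} + 36 = 30 + 36 = 66$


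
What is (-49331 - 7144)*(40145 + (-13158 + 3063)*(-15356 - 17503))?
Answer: -18735680081250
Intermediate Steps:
(-49331 - 7144)*(40145 + (-13158 + 3063)*(-15356 - 17503)) = -56475*(40145 - 10095*(-32859)) = -56475*(40145 + 331711605) = -56475*331751750 = -18735680081250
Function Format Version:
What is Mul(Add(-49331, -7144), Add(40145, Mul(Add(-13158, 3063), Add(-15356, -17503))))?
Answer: -18735680081250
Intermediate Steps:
Mul(Add(-49331, -7144), Add(40145, Mul(Add(-13158, 3063), Add(-15356, -17503)))) = Mul(-56475, Add(40145, Mul(-10095, -32859))) = Mul(-56475, Add(40145, 331711605)) = Mul(-56475, 331751750) = -18735680081250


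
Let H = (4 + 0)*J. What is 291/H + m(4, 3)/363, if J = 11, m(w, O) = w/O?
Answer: 28825/4356 ≈ 6.6173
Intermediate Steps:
H = 44 (H = (4 + 0)*11 = 4*11 = 44)
291/H + m(4, 3)/363 = 291/44 + (4/3)/363 = 291*(1/44) + (4*(⅓))*(1/363) = 291/44 + (4/3)*(1/363) = 291/44 + 4/1089 = 28825/4356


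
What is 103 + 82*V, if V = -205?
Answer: -16707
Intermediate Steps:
103 + 82*V = 103 + 82*(-205) = 103 - 16810 = -16707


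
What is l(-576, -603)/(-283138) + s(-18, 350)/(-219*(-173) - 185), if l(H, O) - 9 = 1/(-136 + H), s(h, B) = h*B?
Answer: -90734669251/542893331408 ≈ -0.16713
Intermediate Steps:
s(h, B) = B*h
l(H, O) = 9 + 1/(-136 + H)
l(-576, -603)/(-283138) + s(-18, 350)/(-219*(-173) - 185) = ((-1223 + 9*(-576))/(-136 - 576))/(-283138) + (350*(-18))/(-219*(-173) - 185) = ((-1223 - 5184)/(-712))*(-1/283138) - 6300/(37887 - 185) = -1/712*(-6407)*(-1/283138) - 6300/37702 = (6407/712)*(-1/283138) - 6300*1/37702 = -6407/201594256 - 450/2693 = -90734669251/542893331408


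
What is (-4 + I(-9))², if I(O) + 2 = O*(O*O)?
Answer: 540225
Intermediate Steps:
I(O) = -2 + O³ (I(O) = -2 + O*(O*O) = -2 + O*O² = -2 + O³)
(-4 + I(-9))² = (-4 + (-2 + (-9)³))² = (-4 + (-2 - 729))² = (-4 - 731)² = (-735)² = 540225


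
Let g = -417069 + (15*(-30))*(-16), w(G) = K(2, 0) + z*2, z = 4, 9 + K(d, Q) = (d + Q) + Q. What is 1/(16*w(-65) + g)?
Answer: -1/409853 ≈ -2.4399e-6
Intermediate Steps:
K(d, Q) = -9 + d + 2*Q (K(d, Q) = -9 + ((d + Q) + Q) = -9 + ((Q + d) + Q) = -9 + (d + 2*Q) = -9 + d + 2*Q)
w(G) = 1 (w(G) = (-9 + 2 + 2*0) + 4*2 = (-9 + 2 + 0) + 8 = -7 + 8 = 1)
g = -409869 (g = -417069 - 450*(-16) = -417069 + 7200 = -409869)
1/(16*w(-65) + g) = 1/(16*1 - 409869) = 1/(16 - 409869) = 1/(-409853) = -1/409853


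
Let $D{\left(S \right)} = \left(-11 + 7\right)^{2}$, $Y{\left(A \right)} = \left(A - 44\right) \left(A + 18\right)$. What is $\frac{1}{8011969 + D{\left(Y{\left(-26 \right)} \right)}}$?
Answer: $\frac{1}{8011985} \approx 1.2481 \cdot 10^{-7}$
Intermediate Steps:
$Y{\left(A \right)} = \left(-44 + A\right) \left(18 + A\right)$
$D{\left(S \right)} = 16$ ($D{\left(S \right)} = \left(-4\right)^{2} = 16$)
$\frac{1}{8011969 + D{\left(Y{\left(-26 \right)} \right)}} = \frac{1}{8011969 + 16} = \frac{1}{8011985}$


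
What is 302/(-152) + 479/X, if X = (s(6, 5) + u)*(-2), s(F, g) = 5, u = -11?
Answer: 2162/57 ≈ 37.930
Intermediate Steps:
X = 12 (X = (5 - 11)*(-2) = -6*(-2) = 12)
302/(-152) + 479/X = 302/(-152) + 479/12 = 302*(-1/152) + 479*(1/12) = -151/76 + 479/12 = 2162/57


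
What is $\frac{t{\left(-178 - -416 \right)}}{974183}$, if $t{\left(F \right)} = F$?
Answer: $\frac{34}{139169} \approx 0.00024431$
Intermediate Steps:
$\frac{t{\left(-178 - -416 \right)}}{974183} = \frac{-178 - -416}{974183} = \left(-178 + 416\right) \frac{1}{974183} = 238 \cdot \frac{1}{974183} = \frac{34}{139169}$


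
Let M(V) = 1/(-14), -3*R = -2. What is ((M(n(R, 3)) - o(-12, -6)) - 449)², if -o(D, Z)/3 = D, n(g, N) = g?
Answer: 46117681/196 ≈ 2.3529e+5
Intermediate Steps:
R = ⅔ (R = -⅓*(-2) = ⅔ ≈ 0.66667)
M(V) = -1/14
o(D, Z) = -3*D
((M(n(R, 3)) - o(-12, -6)) - 449)² = ((-1/14 - (-3)*(-12)) - 449)² = ((-1/14 - 1*36) - 449)² = ((-1/14 - 36) - 449)² = (-505/14 - 449)² = (-6791/14)² = 46117681/196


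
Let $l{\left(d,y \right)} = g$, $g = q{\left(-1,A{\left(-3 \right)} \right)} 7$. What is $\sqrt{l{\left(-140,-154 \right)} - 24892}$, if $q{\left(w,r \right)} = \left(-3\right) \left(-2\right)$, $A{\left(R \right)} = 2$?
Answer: $5 i \sqrt{994} \approx 157.64 i$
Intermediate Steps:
$q{\left(w,r \right)} = 6$
$g = 42$ ($g = 6 \cdot 7 = 42$)
$l{\left(d,y \right)} = 42$
$\sqrt{l{\left(-140,-154 \right)} - 24892} = \sqrt{42 - 24892} = \sqrt{-24850} = 5 i \sqrt{994}$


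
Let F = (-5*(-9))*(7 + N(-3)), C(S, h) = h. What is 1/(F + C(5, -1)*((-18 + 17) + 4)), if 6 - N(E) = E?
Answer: 1/717 ≈ 0.0013947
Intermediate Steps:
N(E) = 6 - E
F = 720 (F = (-5*(-9))*(7 + (6 - 1*(-3))) = 45*(7 + (6 + 3)) = 45*(7 + 9) = 45*16 = 720)
1/(F + C(5, -1)*((-18 + 17) + 4)) = 1/(720 - ((-18 + 17) + 4)) = 1/(720 - (-1 + 4)) = 1/(720 - 1*3) = 1/(720 - 3) = 1/717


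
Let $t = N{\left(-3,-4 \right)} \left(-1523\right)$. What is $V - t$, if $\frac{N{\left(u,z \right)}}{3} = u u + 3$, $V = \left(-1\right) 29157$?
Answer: $25671$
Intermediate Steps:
$V = -29157$
$N{\left(u,z \right)} = 9 + 3 u^{2}$ ($N{\left(u,z \right)} = 3 \left(u u + 3\right) = 3 \left(u^{2} + 3\right) = 3 \left(3 + u^{2}\right) = 9 + 3 u^{2}$)
$t = -54828$ ($t = \left(9 + 3 \left(-3\right)^{2}\right) \left(-1523\right) = \left(9 + 3 \cdot 9\right) \left(-1523\right) = \left(9 + 27\right) \left(-1523\right) = 36 \left(-1523\right) = -54828$)
$V - t = -29157 - -54828 = -29157 + 54828 = 25671$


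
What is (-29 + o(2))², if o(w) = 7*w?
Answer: 225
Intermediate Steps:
(-29 + o(2))² = (-29 + 7*2)² = (-29 + 14)² = (-15)² = 225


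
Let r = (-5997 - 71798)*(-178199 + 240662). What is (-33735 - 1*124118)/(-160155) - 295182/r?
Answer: 51140252791181/51882843100545 ≈ 0.98569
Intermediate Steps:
r = -4859309085 (r = -77795*62463 = -4859309085)
(-33735 - 1*124118)/(-160155) - 295182/r = (-33735 - 1*124118)/(-160155) - 295182/(-4859309085) = (-33735 - 124118)*(-1/160155) - 295182*(-1/4859309085) = -157853*(-1/160155) + 98394/1619769695 = 157853/160155 + 98394/1619769695 = 51140252791181/51882843100545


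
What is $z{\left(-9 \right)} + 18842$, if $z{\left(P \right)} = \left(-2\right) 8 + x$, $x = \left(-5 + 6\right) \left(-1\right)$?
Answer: $18825$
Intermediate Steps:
$x = -1$ ($x = 1 \left(-1\right) = -1$)
$z{\left(P \right)} = -17$ ($z{\left(P \right)} = \left(-2\right) 8 - 1 = -16 - 1 = -17$)
$z{\left(-9 \right)} + 18842 = -17 + 18842 = 18825$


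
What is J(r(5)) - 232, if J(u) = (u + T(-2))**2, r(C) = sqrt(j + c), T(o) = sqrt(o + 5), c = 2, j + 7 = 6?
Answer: -228 + 2*sqrt(3) ≈ -224.54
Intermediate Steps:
j = -1 (j = -7 + 6 = -1)
T(o) = sqrt(5 + o)
r(C) = 1 (r(C) = sqrt(-1 + 2) = sqrt(1) = 1)
J(u) = (u + sqrt(3))**2 (J(u) = (u + sqrt(5 - 2))**2 = (u + sqrt(3))**2)
J(r(5)) - 232 = (1 + sqrt(3))**2 - 232 = -232 + (1 + sqrt(3))**2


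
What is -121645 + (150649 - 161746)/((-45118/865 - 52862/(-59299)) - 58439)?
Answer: -364956139855248370/3000178462417 ≈ -1.2164e+5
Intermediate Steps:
-121645 + (150649 - 161746)/((-45118/865 - 52862/(-59299)) - 58439) = -121645 - 11097/((-45118*1/865 - 52862*(-1/59299)) - 58439) = -121645 - 11097/((-45118/865 + 52862/59299) - 58439) = -121645 - 11097/(-2629726652/51293635 - 58439) = -121645 - 11097/(-3000178462417/51293635) = -121645 - 11097*(-51293635/3000178462417) = -121645 + 569205467595/3000178462417 = -364956139855248370/3000178462417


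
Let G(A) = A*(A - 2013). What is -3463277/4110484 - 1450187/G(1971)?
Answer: 5552126677/332949204 ≈ 16.676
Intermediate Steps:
G(A) = A*(-2013 + A)
-3463277/4110484 - 1450187/G(1971) = -3463277/4110484 - 1450187*1/(1971*(-2013 + 1971)) = -3463277*1/4110484 - 1450187/(1971*(-42)) = -3463277/4110484 - 1450187/(-82782) = -3463277/4110484 - 1450187*(-1/82782) = -3463277/4110484 + 1450187/82782 = 5552126677/332949204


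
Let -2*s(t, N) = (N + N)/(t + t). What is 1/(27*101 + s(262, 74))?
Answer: 262/714437 ≈ 0.00036672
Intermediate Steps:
s(t, N) = -N/(2*t) (s(t, N) = -(N + N)/(2*(t + t)) = -2*N/(2*(2*t)) = -2*N*1/(2*t)/2 = -N/(2*t))
1/(27*101 + s(262, 74)) = 1/(27*101 - ½*74/262) = 1/(2727 - ½*74*1/262) = 1/(2727 - 37/262) = 1/(714437/262) = 262/714437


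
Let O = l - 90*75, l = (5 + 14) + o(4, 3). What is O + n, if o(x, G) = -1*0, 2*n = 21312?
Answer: 3925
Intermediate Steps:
n = 10656 (n = (½)*21312 = 10656)
o(x, G) = 0
l = 19 (l = (5 + 14) + 0 = 19 + 0 = 19)
O = -6731 (O = 19 - 90*75 = 19 - 6750 = -6731)
O + n = -6731 + 10656 = 3925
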